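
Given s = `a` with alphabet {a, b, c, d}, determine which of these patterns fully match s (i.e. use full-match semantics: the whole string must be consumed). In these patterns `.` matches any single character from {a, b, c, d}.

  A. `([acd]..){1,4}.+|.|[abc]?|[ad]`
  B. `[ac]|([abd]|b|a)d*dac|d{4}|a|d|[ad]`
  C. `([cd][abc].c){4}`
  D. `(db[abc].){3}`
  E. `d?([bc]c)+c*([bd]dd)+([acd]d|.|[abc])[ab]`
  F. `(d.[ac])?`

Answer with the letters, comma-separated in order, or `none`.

A, B

A → match
B → match
C → no match — must end with `c`
D → no match — must start with `db`
E → no match
F → no match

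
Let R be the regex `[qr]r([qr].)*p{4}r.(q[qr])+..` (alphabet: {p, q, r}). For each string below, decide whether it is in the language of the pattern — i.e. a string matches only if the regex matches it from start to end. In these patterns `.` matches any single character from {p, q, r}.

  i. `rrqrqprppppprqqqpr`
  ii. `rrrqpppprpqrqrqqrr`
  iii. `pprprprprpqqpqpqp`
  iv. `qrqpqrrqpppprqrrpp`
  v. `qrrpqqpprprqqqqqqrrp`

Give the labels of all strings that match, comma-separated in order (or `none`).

i, ii

i → match
ii → match
iii → no match
iv → no match
v → no match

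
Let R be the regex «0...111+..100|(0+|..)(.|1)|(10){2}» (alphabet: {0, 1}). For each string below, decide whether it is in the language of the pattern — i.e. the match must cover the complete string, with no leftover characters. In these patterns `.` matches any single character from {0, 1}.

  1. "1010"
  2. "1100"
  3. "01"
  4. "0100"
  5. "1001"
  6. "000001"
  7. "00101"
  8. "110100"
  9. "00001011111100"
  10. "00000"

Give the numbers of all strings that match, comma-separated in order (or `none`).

1, 3, 6, 10

1 → match
2 → no match
3 → match
4 → no match
5 → no match
6 → match
7 → no match
8 → no match
9 → no match
10 → match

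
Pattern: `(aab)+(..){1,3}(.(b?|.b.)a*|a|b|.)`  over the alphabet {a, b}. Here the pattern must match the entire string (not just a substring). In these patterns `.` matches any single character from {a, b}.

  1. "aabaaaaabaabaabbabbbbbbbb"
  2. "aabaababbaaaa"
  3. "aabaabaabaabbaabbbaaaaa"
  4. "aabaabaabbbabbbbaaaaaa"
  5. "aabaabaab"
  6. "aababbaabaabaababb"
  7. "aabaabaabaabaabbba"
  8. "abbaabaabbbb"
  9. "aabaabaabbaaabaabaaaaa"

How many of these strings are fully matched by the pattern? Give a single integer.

6

1 → no match
2 → match
3 → match
4 → match
5 → match
6 → no match
7 → match
8 → no match — must start with "aab"
9 → match
Total matched: 6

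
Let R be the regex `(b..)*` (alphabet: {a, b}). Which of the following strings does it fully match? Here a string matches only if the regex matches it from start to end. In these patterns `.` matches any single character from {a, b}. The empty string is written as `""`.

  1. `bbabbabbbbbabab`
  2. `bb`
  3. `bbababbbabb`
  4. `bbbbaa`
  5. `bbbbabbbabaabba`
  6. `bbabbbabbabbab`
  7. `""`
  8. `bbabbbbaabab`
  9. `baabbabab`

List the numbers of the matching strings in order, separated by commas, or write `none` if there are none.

1, 4, 5, 7, 8, 9

1 → match
2. `bb` → no match
3. `bbababbbabb` → no match
4. `bbbbaa` → match
5 → match
6 → no match
7. `""` → match
8. `bbabbbbaabab` → match
9. `baabbabab` → match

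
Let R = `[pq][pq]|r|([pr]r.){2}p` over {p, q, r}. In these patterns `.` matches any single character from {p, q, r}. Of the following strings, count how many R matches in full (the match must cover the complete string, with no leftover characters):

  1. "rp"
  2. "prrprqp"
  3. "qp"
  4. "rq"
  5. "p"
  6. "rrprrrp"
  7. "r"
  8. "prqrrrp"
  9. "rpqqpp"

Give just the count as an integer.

5

1 → no match
2 → match
3 → match
4 → no match
5 → no match
6 → match
7 → match
8 → match
9 → no match
Total matched: 5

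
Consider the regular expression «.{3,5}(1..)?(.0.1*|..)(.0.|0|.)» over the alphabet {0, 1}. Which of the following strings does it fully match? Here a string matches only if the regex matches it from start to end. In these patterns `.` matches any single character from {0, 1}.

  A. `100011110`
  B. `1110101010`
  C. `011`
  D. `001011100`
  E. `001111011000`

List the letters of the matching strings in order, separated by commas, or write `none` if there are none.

A. `100011110` → no match
B. `1110101010` → match
C. `011` → no match
D. `001011100` → match
E. `001111011000` → match

B, D, E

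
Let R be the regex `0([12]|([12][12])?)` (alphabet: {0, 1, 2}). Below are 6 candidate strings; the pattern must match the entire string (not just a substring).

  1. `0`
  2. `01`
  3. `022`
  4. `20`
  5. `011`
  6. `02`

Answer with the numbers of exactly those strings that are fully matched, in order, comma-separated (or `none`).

1, 2, 3, 5, 6

1 → match
2 → match
3 → match
4 → no match — must start with `0`
5 → match
6 → match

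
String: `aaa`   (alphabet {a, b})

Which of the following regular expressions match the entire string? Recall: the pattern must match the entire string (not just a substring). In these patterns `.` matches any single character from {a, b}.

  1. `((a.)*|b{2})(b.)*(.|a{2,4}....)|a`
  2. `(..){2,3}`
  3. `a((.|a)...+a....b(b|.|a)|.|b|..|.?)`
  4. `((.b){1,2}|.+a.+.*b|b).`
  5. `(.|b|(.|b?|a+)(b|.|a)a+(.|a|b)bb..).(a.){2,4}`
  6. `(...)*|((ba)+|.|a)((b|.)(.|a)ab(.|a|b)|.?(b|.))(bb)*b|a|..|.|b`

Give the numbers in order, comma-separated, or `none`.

1, 3, 6

1 → match
2 → no match
3 → match
4 → no match
5 → no match
6 → match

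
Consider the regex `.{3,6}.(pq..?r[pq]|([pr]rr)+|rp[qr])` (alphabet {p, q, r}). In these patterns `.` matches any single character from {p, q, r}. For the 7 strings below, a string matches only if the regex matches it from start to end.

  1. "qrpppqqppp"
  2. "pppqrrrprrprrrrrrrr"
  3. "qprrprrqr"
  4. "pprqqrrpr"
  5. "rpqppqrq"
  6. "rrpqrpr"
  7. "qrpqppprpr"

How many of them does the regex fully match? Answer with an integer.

4

1. "qrpppqqppp" → no match
2 → match
3. "qprrprrqr" → no match
4. "pprqqrrpr" → match
5. "rpqppqrq" → no match
6. "rrpqrpr" → match
7. "qrpqppprpr" → match
Total matched: 4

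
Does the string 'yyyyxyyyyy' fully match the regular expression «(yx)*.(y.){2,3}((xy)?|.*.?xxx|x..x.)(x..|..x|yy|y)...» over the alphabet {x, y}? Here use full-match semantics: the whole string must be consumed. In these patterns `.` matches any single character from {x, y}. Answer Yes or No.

Yes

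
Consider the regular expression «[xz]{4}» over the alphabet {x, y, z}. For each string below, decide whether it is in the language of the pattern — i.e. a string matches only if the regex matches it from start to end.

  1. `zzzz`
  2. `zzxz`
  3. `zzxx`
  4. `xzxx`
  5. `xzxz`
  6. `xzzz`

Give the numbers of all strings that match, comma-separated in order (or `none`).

1 → match
2 → match
3 → match
4 → match
5 → match
6 → match

1, 2, 3, 4, 5, 6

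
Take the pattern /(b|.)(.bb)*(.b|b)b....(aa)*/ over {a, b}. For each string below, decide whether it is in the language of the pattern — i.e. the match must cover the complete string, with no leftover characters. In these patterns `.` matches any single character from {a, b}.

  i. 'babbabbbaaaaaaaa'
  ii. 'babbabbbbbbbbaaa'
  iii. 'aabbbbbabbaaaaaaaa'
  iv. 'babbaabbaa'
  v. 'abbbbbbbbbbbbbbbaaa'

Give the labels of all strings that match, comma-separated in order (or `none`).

i, ii, iii, iv, v

i → match
ii → match
iii → match
iv → match
v → match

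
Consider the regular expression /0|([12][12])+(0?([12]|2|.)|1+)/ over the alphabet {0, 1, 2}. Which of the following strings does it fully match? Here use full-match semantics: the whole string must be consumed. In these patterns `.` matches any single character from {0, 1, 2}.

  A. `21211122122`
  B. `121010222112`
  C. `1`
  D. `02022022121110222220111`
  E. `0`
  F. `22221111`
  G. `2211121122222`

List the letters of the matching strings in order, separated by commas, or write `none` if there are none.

A, E, F, G

A. `21211122122` → match
B. `121010222112` → no match
C. `1` → no match
D → no match
E. `0` → match
F. `22221111` → match
G → match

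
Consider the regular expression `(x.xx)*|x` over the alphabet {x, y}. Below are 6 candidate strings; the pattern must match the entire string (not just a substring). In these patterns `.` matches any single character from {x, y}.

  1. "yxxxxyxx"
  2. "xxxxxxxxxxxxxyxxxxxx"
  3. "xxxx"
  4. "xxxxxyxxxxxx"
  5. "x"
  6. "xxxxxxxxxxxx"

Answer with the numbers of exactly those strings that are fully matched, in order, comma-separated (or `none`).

1 → no match
2 → match
3 → match
4 → match
5 → match
6 → match

2, 3, 4, 5, 6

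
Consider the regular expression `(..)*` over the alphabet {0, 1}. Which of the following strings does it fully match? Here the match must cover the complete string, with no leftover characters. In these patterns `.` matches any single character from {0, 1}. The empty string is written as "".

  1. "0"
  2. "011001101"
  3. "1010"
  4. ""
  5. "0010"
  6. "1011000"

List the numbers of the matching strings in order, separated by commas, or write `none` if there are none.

1 → no match
2 → no match
3 → match
4 → match
5 → match
6 → no match

3, 4, 5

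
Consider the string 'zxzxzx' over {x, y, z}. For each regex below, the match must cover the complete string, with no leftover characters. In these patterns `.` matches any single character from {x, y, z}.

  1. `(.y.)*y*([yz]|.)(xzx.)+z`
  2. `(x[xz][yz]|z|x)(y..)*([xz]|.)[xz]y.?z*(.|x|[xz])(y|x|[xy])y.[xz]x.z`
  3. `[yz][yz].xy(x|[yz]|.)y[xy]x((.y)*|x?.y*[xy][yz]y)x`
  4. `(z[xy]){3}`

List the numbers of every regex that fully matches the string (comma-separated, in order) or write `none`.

4

1 → no match — must end with 'z'
2 → no match — must end with 'z'
3 → no match
4 → match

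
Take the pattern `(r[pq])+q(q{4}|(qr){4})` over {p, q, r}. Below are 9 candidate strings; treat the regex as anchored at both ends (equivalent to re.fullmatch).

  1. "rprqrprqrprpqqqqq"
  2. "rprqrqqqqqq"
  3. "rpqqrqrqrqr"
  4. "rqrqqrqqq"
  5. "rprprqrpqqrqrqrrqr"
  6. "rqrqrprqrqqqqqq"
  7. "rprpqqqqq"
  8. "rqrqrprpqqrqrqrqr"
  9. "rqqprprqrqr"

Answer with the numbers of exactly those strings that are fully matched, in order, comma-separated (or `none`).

1, 2, 3, 6, 7, 8

1 → match
2 → match
3 → match
4 → no match
5 → no match
6 → match
7 → match
8 → match
9 → no match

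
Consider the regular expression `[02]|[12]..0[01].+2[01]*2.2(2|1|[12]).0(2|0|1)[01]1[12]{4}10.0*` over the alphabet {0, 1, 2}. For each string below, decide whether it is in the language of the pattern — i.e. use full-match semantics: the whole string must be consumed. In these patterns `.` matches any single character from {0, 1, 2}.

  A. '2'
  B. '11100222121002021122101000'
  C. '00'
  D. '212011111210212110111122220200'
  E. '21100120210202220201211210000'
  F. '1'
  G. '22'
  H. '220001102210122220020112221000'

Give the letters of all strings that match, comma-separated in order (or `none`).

A → match
B → no match
C → no match
D → no match
E → match
F → no match
G → no match
H → match

A, E, H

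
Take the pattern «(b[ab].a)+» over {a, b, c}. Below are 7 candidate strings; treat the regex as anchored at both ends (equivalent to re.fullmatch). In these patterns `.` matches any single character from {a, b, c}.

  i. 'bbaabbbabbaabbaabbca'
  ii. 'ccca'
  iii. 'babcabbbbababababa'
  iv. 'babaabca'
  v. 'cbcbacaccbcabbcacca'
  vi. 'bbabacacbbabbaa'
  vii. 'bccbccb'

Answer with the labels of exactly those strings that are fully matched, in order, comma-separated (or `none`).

i → match
ii → no match — must start with 'b'
iii → no match
iv → no match
v → no match — must start with 'b'
vi → no match
vii → no match — must end with 'a'

i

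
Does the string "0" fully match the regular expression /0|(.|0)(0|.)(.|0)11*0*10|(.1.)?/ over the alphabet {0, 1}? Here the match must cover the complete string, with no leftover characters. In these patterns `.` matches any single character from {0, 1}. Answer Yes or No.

Yes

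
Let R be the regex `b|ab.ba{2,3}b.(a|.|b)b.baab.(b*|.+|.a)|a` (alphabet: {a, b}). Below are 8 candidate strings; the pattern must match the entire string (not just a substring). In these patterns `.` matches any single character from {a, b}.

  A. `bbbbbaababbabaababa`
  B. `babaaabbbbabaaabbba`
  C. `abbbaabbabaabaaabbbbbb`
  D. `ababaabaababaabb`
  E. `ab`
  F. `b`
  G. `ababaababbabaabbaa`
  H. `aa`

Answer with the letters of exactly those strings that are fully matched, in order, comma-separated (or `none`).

A → no match
B → no match
C → no match
D → match
E → no match
F → match
G → match
H → no match

D, F, G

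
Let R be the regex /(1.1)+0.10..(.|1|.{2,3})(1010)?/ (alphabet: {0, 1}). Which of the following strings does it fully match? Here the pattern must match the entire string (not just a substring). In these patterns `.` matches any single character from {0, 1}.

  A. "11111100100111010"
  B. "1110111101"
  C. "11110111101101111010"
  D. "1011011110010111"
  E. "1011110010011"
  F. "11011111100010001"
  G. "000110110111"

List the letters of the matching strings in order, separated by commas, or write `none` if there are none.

A → match
B → no match
C → match
D → match
E → match
F → no match
G → no match — must start with "1"

A, C, D, E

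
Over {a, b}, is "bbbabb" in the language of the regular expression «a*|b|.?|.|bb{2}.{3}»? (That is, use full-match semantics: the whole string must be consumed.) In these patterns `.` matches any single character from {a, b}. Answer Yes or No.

Yes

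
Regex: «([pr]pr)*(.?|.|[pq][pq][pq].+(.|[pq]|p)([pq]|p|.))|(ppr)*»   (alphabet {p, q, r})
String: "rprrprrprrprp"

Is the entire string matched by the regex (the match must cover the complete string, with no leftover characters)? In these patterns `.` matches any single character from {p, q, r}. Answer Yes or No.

Yes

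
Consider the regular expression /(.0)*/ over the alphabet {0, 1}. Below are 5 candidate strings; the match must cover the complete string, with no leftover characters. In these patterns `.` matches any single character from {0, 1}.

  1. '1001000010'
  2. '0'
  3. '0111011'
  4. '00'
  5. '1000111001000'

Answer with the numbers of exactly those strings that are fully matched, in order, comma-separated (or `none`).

1. '1001000010' → no match
2. '0' → no match
3. '0111011' → no match
4. '00' → match
5 → no match

4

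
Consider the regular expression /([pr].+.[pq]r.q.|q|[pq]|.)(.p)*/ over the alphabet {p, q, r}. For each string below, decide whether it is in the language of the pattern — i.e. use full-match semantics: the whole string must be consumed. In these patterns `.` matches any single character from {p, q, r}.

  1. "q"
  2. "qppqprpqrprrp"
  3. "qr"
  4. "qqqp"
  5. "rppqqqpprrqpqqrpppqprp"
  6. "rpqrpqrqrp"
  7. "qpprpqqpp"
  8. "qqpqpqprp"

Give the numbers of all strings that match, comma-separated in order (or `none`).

1 → match
2 → no match
3 → no match
4 → no match
5 → no match
6 → no match
7 → no match
8 → match

1, 8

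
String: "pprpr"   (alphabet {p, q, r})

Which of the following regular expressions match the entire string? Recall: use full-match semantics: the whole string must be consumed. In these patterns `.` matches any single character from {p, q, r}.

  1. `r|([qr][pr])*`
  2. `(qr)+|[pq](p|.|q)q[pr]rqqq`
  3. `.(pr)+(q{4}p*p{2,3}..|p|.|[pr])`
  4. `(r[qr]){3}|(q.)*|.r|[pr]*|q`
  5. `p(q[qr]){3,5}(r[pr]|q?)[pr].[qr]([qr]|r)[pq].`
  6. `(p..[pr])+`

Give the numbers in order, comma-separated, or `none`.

4

1 → no match
2 → no match
3 → no match
4 → match
5 → no match — must start with "pq"
6 → no match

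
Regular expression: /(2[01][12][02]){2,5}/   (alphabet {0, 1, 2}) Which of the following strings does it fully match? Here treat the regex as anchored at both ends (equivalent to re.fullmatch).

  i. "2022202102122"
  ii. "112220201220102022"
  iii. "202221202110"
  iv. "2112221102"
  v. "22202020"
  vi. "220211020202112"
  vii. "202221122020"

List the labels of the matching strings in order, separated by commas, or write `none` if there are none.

iii, vii

i → no match
ii → no match — must start with "2"
iii. "202221202110" → match
iv. "2112221102" → no match
v. "22202020" → no match
vi → no match
vii. "202221122020" → match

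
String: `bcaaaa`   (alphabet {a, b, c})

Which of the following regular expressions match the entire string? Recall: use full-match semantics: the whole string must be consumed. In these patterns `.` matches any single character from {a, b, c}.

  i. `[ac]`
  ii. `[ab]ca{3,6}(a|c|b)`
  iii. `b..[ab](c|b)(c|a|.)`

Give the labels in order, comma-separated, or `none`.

i → no match
ii → match
iii → no match

ii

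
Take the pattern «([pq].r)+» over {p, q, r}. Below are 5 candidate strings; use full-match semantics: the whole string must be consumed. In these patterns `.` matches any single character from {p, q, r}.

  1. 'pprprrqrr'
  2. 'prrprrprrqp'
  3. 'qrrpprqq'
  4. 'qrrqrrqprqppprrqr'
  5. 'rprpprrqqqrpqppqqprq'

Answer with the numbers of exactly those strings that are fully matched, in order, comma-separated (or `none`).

1

1 → match
2 → no match — must end with 'r'
3 → no match — must end with 'r'
4 → no match
5 → no match — must end with 'r'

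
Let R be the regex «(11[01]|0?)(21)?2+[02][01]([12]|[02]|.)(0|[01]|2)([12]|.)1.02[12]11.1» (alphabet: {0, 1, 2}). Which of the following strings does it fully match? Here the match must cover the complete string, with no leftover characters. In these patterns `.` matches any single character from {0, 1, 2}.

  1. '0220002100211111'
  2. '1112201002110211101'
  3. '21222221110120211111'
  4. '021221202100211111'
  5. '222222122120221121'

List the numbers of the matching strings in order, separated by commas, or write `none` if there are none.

1, 2, 3, 4

1 → match
2 → match
3 → match
4 → match
5 → no match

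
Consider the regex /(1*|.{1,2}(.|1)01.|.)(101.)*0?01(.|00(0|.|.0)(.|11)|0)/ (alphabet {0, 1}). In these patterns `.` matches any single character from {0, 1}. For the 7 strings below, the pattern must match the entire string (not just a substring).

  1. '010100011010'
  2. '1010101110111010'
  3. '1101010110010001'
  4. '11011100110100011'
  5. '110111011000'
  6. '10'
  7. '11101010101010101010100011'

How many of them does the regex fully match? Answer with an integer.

2

1 → no match
2 → no match
3 → match
4 → no match
5 → no match
6 → no match
7 → match
Total matched: 2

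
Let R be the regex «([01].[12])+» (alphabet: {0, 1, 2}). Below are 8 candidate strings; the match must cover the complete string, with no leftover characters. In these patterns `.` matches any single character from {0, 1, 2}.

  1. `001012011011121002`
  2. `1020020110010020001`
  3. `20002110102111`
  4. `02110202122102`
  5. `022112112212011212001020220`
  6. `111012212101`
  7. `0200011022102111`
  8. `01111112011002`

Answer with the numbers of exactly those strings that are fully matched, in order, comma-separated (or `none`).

1

1 → match
2 → no match
3 → no match
4 → no match
5 → no match
6 → no match
7 → no match
8 → no match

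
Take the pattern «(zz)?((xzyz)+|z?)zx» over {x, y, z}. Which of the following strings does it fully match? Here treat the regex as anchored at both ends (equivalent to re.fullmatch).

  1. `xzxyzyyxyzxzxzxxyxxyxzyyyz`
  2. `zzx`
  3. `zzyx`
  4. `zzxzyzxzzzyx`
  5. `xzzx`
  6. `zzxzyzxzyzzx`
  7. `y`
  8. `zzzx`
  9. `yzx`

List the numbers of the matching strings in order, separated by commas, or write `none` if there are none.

1 → no match — must end with `zx`
2 → match
3 → no match — must end with `zx`
4 → no match — must end with `zx`
5 → no match
6 → match
7 → no match — must end with `zx`
8 → match
9 → no match

2, 6, 8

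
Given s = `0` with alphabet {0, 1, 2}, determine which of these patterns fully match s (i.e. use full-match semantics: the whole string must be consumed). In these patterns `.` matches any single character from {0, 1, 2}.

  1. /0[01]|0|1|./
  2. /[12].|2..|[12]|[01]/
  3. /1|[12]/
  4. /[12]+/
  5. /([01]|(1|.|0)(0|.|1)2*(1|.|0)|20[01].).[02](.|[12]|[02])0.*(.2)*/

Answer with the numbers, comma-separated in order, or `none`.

1, 2

1 → match
2 → match
3 → no match
4 → no match
5 → no match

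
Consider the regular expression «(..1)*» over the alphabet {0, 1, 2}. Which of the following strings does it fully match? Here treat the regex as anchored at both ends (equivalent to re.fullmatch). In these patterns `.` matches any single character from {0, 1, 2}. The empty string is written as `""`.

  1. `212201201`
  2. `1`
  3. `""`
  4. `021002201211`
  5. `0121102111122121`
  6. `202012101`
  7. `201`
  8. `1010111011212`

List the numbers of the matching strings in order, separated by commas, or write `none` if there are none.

1 → no match
2 → no match
3 → match
4 → no match
5 → no match
6 → no match
7 → match
8 → no match

3, 7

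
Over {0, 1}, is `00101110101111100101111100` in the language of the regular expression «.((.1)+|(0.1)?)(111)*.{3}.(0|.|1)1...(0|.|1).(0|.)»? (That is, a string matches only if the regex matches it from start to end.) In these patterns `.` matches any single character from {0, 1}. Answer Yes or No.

Yes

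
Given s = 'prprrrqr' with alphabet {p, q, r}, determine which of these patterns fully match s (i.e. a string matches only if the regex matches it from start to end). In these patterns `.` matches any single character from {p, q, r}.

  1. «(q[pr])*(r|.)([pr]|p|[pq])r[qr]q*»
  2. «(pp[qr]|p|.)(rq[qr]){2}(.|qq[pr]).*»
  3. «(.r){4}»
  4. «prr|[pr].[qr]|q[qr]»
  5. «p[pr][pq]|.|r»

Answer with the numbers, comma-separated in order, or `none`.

3

1 → no match
2 → no match
3 → match
4 → no match
5 → no match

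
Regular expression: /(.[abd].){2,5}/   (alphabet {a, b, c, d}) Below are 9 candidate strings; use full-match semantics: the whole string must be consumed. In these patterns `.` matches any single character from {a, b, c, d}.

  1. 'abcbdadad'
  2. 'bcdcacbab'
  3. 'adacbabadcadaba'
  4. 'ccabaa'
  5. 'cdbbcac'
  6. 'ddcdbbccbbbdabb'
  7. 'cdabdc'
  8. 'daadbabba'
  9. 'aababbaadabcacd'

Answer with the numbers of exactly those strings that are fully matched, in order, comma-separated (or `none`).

1, 3, 7, 8

1 → match
2 → no match
3 → match
4 → no match
5 → no match
6 → no match
7 → match
8 → match
9 → no match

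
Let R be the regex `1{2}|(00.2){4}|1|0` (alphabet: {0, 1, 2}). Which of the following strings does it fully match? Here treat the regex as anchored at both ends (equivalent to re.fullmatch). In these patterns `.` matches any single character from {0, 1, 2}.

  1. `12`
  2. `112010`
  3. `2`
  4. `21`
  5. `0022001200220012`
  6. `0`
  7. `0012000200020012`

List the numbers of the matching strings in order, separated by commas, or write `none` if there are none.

5, 6, 7

1. `12` → no match
2. `112010` → no match
3. `2` → no match
4. `21` → no match
5 → match
6. `0` → match
7 → match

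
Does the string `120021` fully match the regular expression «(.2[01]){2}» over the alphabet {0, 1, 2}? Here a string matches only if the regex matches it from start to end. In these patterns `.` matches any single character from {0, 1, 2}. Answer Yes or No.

Yes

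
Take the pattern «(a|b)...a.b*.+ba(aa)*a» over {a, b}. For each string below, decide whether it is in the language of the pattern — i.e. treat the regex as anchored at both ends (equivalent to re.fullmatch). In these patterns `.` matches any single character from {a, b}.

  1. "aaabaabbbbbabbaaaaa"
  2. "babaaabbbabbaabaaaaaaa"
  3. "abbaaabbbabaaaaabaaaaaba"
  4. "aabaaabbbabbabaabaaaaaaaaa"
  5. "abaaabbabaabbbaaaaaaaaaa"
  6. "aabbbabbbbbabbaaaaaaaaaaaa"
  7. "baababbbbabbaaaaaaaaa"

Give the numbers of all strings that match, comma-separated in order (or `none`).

1 → no match
2 → no match
3 → no match
4 → no match
5 → match
6 → no match
7 → no match

5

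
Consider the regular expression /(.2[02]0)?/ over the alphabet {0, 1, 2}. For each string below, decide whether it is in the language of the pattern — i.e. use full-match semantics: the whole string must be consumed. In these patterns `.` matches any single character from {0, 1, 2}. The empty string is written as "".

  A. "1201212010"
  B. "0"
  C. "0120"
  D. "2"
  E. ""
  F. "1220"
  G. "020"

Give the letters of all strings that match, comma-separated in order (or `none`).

E, F

A → no match
B → no match
C → no match
D → no match
E → match
F → match
G → no match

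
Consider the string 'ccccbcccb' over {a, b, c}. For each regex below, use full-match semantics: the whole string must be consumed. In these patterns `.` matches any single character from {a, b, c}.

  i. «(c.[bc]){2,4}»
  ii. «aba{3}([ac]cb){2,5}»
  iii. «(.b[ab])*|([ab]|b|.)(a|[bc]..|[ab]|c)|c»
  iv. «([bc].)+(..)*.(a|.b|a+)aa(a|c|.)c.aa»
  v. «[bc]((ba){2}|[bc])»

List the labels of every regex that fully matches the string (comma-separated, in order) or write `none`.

i → match
ii → no match — must start with 'aba'
iii → no match
iv → no match — must end with 'aa'
v → no match

i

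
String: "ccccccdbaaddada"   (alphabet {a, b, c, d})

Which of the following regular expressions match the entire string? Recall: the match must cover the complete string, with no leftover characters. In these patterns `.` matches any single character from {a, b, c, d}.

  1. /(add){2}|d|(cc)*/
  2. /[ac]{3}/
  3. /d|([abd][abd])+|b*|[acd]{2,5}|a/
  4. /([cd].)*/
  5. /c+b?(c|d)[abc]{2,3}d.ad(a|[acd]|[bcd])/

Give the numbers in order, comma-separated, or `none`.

5

1 → no match
2 → no match
3 → no match
4 → no match
5 → match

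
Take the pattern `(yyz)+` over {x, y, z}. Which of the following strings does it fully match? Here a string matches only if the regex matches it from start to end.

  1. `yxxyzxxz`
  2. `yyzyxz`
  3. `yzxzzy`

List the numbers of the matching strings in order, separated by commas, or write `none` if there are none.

none

1. `yxxyzxxz` → no match — must start with `yyz`
2. `yyzyxz` → no match — must end with `yyz`
3. `yzxzzy` → no match — must start with `yyz`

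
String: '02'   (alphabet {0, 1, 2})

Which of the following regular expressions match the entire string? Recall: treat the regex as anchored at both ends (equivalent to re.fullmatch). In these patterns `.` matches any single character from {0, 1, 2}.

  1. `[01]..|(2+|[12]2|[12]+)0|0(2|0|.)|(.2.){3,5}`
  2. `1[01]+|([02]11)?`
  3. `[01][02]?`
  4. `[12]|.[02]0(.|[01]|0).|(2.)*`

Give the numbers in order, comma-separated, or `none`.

1 → match
2 → no match
3 → match
4 → no match

1, 3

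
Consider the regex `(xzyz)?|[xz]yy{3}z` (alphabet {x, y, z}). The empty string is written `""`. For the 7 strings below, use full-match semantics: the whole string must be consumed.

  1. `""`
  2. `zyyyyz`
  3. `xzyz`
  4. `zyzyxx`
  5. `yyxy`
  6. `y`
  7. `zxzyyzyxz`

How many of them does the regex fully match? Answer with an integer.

3

1. `""` → match
2. `zyyyyz` → match
3. `xzyz` → match
4. `zyzyxx` → no match
5. `yyxy` → no match
6. `y` → no match
7. `zxzyyzyxz` → no match
Total matched: 3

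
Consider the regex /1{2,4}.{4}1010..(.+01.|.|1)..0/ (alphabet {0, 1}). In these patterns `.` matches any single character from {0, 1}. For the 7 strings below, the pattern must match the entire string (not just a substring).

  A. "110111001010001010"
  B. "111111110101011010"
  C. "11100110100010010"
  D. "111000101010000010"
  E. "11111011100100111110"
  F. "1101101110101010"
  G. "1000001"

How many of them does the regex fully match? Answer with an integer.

0

A → no match
B → no match
C → no match
D → no match
E → no match
F → no match
G. "1000001" → no match — must end with "0"
Total matched: 0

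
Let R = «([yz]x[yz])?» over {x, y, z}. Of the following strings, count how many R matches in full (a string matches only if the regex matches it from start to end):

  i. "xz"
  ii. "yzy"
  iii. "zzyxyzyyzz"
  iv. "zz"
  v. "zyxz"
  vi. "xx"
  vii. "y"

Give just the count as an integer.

0

i → no match
ii → no match
iii → no match
iv → no match
v → no match
vi → no match
vii → no match
Total matched: 0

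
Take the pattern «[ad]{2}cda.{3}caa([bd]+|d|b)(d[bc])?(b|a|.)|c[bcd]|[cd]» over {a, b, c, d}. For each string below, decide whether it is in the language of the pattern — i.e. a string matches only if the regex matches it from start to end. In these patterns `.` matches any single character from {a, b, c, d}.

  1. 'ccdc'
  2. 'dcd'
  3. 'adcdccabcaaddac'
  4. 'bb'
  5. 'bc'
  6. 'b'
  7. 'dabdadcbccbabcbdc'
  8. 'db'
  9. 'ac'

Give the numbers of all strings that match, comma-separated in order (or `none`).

1 → no match
2 → no match
3 → no match
4 → no match
5 → no match
6 → no match
7 → no match
8 → no match
9 → no match

none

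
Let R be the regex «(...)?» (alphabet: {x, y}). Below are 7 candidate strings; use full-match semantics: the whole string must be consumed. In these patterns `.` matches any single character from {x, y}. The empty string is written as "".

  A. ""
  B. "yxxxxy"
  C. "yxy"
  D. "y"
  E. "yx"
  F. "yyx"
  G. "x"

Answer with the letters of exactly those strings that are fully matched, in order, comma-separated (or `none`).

A → match
B → no match
C → match
D → no match
E → no match
F → match
G → no match

A, C, F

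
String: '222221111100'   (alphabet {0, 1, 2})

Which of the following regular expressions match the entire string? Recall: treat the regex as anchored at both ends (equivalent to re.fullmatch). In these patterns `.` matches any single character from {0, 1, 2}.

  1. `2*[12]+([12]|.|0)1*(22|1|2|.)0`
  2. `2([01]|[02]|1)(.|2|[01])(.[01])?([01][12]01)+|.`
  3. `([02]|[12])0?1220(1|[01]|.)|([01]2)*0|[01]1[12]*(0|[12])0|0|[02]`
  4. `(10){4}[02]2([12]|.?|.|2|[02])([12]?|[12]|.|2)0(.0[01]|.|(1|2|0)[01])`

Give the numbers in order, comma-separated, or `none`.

1

1 → match
2 → no match
3 → no match
4 → no match — must start with '10'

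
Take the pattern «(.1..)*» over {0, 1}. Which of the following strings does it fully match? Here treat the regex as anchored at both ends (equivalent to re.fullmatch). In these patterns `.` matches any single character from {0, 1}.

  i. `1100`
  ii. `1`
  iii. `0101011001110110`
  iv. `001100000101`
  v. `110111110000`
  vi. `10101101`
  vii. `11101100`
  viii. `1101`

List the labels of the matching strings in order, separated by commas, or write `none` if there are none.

i, iii, vii, viii

i. `1100` → match
ii. `1` → no match
iii → match
iv. `001100000101` → no match
v. `110111110000` → no match
vi. `10101101` → no match
vii. `11101100` → match
viii. `1101` → match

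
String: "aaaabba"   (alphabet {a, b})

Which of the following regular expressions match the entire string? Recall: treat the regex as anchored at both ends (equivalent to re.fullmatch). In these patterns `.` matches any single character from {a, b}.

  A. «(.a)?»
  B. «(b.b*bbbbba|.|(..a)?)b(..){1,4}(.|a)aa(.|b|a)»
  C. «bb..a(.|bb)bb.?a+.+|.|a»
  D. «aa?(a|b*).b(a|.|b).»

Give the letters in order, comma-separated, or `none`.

D

A → no match
B → no match
C → no match
D → match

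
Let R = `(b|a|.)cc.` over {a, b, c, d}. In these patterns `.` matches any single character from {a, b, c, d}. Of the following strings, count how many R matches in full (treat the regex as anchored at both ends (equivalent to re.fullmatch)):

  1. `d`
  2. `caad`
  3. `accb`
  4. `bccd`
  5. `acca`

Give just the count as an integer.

3

1. `d` → no match
2. `caad` → no match
3. `accb` → match
4. `bccd` → match
5. `acca` → match
Total matched: 3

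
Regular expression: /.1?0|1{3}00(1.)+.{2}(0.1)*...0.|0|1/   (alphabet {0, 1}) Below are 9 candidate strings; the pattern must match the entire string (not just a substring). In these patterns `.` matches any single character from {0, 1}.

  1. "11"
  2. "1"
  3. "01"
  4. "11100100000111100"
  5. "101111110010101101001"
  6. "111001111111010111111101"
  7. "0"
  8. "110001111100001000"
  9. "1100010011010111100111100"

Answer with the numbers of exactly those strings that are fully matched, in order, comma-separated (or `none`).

2, 4, 6, 7

1 → no match
2 → match
3 → no match
4 → match
5 → no match
6 → match
7 → match
8 → no match
9 → no match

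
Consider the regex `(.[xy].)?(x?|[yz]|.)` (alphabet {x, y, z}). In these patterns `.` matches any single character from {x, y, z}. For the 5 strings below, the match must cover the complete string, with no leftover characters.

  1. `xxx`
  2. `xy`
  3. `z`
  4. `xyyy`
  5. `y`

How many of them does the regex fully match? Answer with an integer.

4

1 → match
2 → no match
3 → match
4 → match
5 → match
Total matched: 4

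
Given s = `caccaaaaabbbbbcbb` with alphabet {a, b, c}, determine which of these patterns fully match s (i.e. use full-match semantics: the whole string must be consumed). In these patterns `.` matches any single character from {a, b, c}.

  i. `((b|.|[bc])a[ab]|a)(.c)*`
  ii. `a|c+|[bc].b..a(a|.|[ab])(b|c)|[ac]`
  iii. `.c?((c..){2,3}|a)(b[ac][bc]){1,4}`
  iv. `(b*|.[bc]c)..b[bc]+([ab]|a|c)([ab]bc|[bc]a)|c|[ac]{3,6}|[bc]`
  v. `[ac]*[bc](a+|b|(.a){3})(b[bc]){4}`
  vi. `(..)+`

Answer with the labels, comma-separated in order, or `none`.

i → no match
ii → no match
iii → no match
iv → no match
v → match
vi → no match

v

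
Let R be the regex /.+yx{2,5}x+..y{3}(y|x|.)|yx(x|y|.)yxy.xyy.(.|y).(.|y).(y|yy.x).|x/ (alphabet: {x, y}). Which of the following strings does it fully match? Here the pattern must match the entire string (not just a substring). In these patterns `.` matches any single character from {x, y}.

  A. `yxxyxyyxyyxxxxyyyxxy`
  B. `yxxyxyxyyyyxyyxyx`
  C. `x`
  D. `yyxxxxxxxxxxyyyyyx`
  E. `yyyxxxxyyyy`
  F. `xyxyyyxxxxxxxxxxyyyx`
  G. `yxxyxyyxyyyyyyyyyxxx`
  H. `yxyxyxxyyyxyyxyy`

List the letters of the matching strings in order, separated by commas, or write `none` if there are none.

A → match
B → no match
C → match
D → match
E → no match
F → match
G → match
H → no match

A, C, D, F, G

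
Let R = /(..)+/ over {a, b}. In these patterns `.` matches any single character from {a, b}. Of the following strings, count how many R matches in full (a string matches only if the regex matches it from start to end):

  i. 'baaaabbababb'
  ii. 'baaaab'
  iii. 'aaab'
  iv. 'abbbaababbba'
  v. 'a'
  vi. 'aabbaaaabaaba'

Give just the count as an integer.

4

i → match
ii → match
iii → match
iv → match
v → no match
vi → no match
Total matched: 4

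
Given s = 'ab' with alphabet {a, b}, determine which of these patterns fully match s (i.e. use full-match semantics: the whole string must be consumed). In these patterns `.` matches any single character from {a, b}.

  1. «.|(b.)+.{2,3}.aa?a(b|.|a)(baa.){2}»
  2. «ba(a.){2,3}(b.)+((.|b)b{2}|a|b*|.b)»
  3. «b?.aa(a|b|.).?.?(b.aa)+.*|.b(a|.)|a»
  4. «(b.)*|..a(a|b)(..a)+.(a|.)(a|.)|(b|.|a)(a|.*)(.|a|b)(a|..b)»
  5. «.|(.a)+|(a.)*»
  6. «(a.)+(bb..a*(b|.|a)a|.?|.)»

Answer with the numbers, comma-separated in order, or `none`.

1 → no match
2 → no match — must start with 'baa'
3 → no match
4 → no match
5 → match
6 → match

5, 6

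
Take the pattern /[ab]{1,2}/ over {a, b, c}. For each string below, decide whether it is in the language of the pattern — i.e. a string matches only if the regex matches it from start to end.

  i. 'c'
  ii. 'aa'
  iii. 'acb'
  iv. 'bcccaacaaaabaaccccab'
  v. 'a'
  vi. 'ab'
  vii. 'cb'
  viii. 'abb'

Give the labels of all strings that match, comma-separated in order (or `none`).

ii, v, vi

i → no match
ii → match
iii → no match
iv → no match
v → match
vi → match
vii → no match
viii → no match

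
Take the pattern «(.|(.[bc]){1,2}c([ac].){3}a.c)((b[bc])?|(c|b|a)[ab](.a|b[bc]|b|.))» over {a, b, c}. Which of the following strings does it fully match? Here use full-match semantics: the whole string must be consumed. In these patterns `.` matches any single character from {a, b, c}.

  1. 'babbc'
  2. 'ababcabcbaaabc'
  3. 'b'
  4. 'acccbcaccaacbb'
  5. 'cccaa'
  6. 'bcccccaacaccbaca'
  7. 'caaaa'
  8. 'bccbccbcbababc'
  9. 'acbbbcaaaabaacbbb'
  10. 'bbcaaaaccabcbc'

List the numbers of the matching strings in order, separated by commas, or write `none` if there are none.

1, 2, 3, 4, 6, 7, 8, 10

1 → match
2 → match
3 → match
4 → match
5 → no match
6 → match
7 → match
8 → match
9 → no match
10 → match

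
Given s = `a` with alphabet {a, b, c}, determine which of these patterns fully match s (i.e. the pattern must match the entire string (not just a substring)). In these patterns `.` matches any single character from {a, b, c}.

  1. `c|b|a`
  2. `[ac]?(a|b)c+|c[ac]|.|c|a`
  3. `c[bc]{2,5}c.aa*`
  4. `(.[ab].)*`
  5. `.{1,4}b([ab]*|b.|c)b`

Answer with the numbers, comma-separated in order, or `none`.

1, 2

1 → match
2 → match
3 → no match — must start with `c`
4 → no match
5 → no match — must end with `b`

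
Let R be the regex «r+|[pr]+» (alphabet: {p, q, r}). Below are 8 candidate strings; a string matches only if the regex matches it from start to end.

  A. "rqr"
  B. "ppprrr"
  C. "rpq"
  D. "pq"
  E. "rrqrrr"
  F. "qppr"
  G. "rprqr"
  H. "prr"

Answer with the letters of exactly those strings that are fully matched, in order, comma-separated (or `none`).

B, H

A → no match
B → match
C → no match
D → no match
E → no match
F → no match
G → no match
H → match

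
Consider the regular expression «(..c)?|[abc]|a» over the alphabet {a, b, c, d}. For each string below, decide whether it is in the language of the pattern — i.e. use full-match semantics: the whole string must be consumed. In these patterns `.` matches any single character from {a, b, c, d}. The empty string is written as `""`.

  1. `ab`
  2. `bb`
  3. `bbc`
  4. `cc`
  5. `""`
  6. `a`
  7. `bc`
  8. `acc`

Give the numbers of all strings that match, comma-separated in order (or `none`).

1 → no match
2 → no match
3 → match
4 → no match
5 → match
6 → match
7 → no match
8 → match

3, 5, 6, 8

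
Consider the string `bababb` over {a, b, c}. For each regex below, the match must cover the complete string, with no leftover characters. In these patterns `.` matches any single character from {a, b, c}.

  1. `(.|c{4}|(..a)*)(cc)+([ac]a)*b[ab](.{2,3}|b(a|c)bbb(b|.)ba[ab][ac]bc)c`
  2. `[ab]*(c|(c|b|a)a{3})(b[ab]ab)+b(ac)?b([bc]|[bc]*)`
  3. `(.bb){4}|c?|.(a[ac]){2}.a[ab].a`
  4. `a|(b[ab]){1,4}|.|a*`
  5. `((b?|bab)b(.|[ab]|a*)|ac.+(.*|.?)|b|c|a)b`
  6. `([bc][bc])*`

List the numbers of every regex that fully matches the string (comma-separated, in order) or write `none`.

1 → no match — must end with `c`
2 → no match
3 → no match
4 → match
5 → no match
6 → no match

4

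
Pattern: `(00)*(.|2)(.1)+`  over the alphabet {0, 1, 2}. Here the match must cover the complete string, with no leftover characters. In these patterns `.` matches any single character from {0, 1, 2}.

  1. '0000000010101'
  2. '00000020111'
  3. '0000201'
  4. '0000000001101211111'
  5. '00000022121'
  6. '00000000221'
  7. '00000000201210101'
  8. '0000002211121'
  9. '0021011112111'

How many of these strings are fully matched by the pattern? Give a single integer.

1 → match
2 → match
3 → match
4 → match
5 → match
6 → match
7 → match
8 → match
9 → no match
Total matched: 8

8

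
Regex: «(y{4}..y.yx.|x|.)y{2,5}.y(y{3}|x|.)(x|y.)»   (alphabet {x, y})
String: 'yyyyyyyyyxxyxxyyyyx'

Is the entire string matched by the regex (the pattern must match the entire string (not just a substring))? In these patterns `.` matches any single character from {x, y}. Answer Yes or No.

No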